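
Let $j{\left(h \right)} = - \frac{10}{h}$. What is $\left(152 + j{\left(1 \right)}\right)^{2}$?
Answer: $20164$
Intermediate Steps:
$\left(152 + j{\left(1 \right)}\right)^{2} = \left(152 - \frac{10}{1}\right)^{2} = \left(152 - 10\right)^{2} = 142^{2} = 20164$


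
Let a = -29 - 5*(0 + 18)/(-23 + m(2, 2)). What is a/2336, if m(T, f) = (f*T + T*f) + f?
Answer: -287/30368 ≈ -0.0094507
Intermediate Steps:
m(T, f) = f + 2*T*f (m(T, f) = (T*f + T*f) + f = 2*T*f + f = f + 2*T*f)
a = -287/13 (a = -29 - 5*(0 + 18)/(-23 + 2*(1 + 2*2)) = -29 - 90/(-23 + 2*(1 + 4)) = -29 - 90/(-23 + 2*5) = -29 - 90/(-23 + 10) = -29 - 90/(-13) = -29 - 90*(-1)/13 = -29 - 5*(-18/13) = -29 + 90/13 = -287/13 ≈ -22.077)
a/2336 = -287/13/2336 = -287/13*1/2336 = -287/30368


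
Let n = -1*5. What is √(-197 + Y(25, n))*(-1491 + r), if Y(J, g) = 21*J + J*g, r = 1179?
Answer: -312*√203 ≈ -4445.3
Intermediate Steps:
n = -5
√(-197 + Y(25, n))*(-1491 + r) = √(-197 + 25*(21 - 5))*(-1491 + 1179) = √(-197 + 25*16)*(-312) = √(-197 + 400)*(-312) = √203*(-312) = -312*√203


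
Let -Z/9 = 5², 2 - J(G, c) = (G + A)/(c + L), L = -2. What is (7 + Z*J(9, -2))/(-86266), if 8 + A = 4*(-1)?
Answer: 1097/345064 ≈ 0.0031791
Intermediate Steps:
A = -12 (A = -8 + 4*(-1) = -8 - 4 = -12)
J(G, c) = 2 - (-12 + G)/(-2 + c) (J(G, c) = 2 - (G - 12)/(c - 2) = 2 - (-12 + G)/(-2 + c))
Z = -225 (Z = -9*5² = -9*25 = -225)
(7 + Z*J(9, -2))/(-86266) = (7 - 225*(8 - 1*9 + 2*(-2))/(-2 - 2))/(-86266) = (7 - 225*(8 - 9 - 4)/(-4))*(-1/86266) = (7 - (-225)*(-5)/4)*(-1/86266) = (7 - 225*5/4)*(-1/86266) = (7 - 1125/4)*(-1/86266) = -1097/4*(-1/86266) = 1097/345064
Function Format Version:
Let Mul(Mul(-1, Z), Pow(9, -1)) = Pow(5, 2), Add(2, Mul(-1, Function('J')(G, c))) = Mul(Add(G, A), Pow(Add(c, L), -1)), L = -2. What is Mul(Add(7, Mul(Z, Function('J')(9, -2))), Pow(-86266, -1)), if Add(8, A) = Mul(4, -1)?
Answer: Rational(1097, 345064) ≈ 0.0031791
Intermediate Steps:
A = -12 (A = Add(-8, Mul(4, -1)) = Add(-8, -4) = -12)
Function('J')(G, c) = Add(2, Mul(-1, Pow(Add(-2, c), -1), Add(-12, G))) (Function('J')(G, c) = Add(2, Mul(-1, Mul(Add(G, -12), Pow(Add(c, -2), -1)))) = Add(2, Mul(-1, Mul(Add(-12, G), Pow(Add(-2, c), -1)))) = Add(2, Mul(-1, Mul(Pow(Add(-2, c), -1), Add(-12, G)))) = Add(2, Mul(-1, Pow(Add(-2, c), -1), Add(-12, G))))
Z = -225 (Z = Mul(-9, Pow(5, 2)) = Mul(-9, 25) = -225)
Mul(Add(7, Mul(Z, Function('J')(9, -2))), Pow(-86266, -1)) = Mul(Add(7, Mul(-225, Mul(Pow(Add(-2, -2), -1), Add(8, Mul(-1, 9), Mul(2, -2))))), Pow(-86266, -1)) = Mul(Add(7, Mul(-225, Mul(Pow(-4, -1), Add(8, -9, -4)))), Rational(-1, 86266)) = Mul(Add(7, Mul(-225, Mul(Rational(-1, 4), -5))), Rational(-1, 86266)) = Mul(Add(7, Mul(-225, Rational(5, 4))), Rational(-1, 86266)) = Mul(Add(7, Rational(-1125, 4)), Rational(-1, 86266)) = Mul(Rational(-1097, 4), Rational(-1, 86266)) = Rational(1097, 345064)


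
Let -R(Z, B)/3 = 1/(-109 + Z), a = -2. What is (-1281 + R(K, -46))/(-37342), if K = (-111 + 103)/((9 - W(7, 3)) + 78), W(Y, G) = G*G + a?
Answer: 1397541/40740122 ≈ 0.034304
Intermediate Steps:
W(Y, G) = -2 + G**2 (W(Y, G) = G*G - 2 = G**2 - 2 = -2 + G**2)
K = -1/10 (K = (-111 + 103)/((9 - (-2 + 3**2)) + 78) = -8/((9 - (-2 + 9)) + 78) = -8/((9 - 1*7) + 78) = -8/((9 - 7) + 78) = -8/(2 + 78) = -8/80 = -8*1/80 = -1/10 ≈ -0.10000)
R(Z, B) = -3/(-109 + Z)
(-1281 + R(K, -46))/(-37342) = (-1281 - 3/(-109 - 1/10))/(-37342) = (-1281 - 3/(-1091/10))*(-1/37342) = (-1281 - 3*(-10/1091))*(-1/37342) = (-1281 + 30/1091)*(-1/37342) = -1397541/1091*(-1/37342) = 1397541/40740122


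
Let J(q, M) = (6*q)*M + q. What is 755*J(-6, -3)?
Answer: 77010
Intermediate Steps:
J(q, M) = q + 6*M*q (J(q, M) = 6*M*q + q = q + 6*M*q)
755*J(-6, -3) = 755*(-6*(1 + 6*(-3))) = 755*(-6*(1 - 18)) = 755*(-6*(-17)) = 755*102 = 77010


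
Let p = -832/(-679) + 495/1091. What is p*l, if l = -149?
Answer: -185328733/740789 ≈ -250.18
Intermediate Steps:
p = 1243817/740789 (p = -832*(-1/679) + 495*(1/1091) = 832/679 + 495/1091 = 1243817/740789 ≈ 1.6790)
p*l = (1243817/740789)*(-149) = -185328733/740789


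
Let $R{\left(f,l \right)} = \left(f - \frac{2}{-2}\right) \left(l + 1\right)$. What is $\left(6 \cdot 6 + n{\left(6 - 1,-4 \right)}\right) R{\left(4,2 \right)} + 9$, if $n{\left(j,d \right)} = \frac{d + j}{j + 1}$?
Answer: $\frac{1103}{2} \approx 551.5$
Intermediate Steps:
$n{\left(j,d \right)} = \frac{d + j}{1 + j}$
$R{\left(f,l \right)} = \left(1 + f\right) \left(1 + l\right)$ ($R{\left(f,l \right)} = \left(f - -1\right) \left(1 + l\right) = \left(f + 1\right) \left(1 + l\right) = \left(1 + f\right) \left(1 + l\right)$)
$\left(6 \cdot 6 + n{\left(6 - 1,-4 \right)}\right) R{\left(4,2 \right)} + 9 = \left(6 \cdot 6 + \frac{-4 + \left(6 - 1\right)}{1 + \left(6 - 1\right)}\right) \left(1 + 4 + 2 + 4 \cdot 2\right) + 9 = \left(36 + \frac{-4 + \left(6 - 1\right)}{1 + \left(6 - 1\right)}\right) \left(1 + 4 + 2 + 8\right) + 9 = \left(36 + \frac{-4 + 5}{1 + 5}\right) 15 + 9 = \left(36 + \frac{1}{6} \cdot 1\right) 15 + 9 = \left(36 + \frac{1}{6}\right) 15 + 9 = \frac{217}{6} \cdot 15 + 9 = \frac{1085}{2} + 9 = \frac{1103}{2}$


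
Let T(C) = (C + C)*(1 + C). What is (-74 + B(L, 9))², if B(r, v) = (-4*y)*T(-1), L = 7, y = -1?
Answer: 5476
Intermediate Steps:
T(C) = 2*C*(1 + C) (T(C) = (2*C)*(1 + C) = 2*C*(1 + C))
B(r, v) = 0 (B(r, v) = (-4*(-1))*(2*(-1)*(1 - 1)) = 4*(2*(-1)*0) = 4*0 = 0)
(-74 + B(L, 9))² = (-74 + 0)² = (-74)² = 5476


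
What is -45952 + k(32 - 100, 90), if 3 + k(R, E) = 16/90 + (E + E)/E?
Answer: -2067877/45 ≈ -45953.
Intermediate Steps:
k(R, E) = -37/45 (k(R, E) = -3 + (16/90 + (E + E)/E) = -3 + (16*(1/90) + (2*E)/E) = -3 + (8/45 + 2) = -3 + 98/45 = -37/45)
-45952 + k(32 - 100, 90) = -45952 - 37/45 = -2067877/45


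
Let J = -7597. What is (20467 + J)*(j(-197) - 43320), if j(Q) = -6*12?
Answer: -558455040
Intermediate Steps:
j(Q) = -72
(20467 + J)*(j(-197) - 43320) = (20467 - 7597)*(-72 - 43320) = 12870*(-43392) = -558455040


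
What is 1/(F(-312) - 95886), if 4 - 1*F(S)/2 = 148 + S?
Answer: -1/95550 ≈ -1.0466e-5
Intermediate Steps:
F(S) = -288 - 2*S (F(S) = 8 - 2*(148 + S) = 8 + (-296 - 2*S) = -288 - 2*S)
1/(F(-312) - 95886) = 1/((-288 - 2*(-312)) - 95886) = 1/((-288 + 624) - 95886) = 1/(336 - 95886) = 1/(-95550) = -1/95550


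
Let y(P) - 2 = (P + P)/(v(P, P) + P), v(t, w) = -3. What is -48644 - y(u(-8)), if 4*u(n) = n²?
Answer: -632430/13 ≈ -48648.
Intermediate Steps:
u(n) = n²/4
y(P) = 2 + 2*P/(-3 + P) (y(P) = 2 + (P + P)/(-3 + P) = 2 + (2*P)/(-3 + P) = 2 + 2*P/(-3 + P))
-48644 - y(u(-8)) = -48644 - 2*(-3 + 2*((¼)*(-8)²))/(-3 + (¼)*(-8)²) = -48644 - 2*(-3 + 2*((¼)*64))/(-3 + (¼)*64) = -48644 - 2*(-3 + 2*16)/(-3 + 16) = -48644 - 2*(-3 + 32)/13 = -48644 - 2*29/13 = -48644 - 1*58/13 = -48644 - 58/13 = -632430/13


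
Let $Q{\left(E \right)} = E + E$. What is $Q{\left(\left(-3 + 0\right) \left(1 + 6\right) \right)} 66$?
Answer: $-2772$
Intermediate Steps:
$Q{\left(E \right)} = 2 E$
$Q{\left(\left(-3 + 0\right) \left(1 + 6\right) \right)} 66 = 2 \left(-3 + 0\right) \left(1 + 6\right) 66 = 2 \left(\left(-3\right) 7\right) 66 = 2 \left(-21\right) 66 = \left(-42\right) 66 = -2772$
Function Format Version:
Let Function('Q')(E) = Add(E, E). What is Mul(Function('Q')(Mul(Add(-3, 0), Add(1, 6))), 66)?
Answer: -2772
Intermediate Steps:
Function('Q')(E) = Mul(2, E)
Mul(Function('Q')(Mul(Add(-3, 0), Add(1, 6))), 66) = Mul(Mul(2, Mul(Add(-3, 0), Add(1, 6))), 66) = Mul(Mul(2, Mul(-3, 7)), 66) = Mul(Mul(2, -21), 66) = Mul(-42, 66) = -2772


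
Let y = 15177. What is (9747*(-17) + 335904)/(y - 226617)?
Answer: -11347/14096 ≈ -0.80498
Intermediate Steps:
(9747*(-17) + 335904)/(y - 226617) = (9747*(-17) + 335904)/(15177 - 226617) = (-165699 + 335904)/(-211440) = 170205*(-1/211440) = -11347/14096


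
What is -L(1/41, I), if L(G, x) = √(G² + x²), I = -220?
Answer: -√81360401/41 ≈ -220.00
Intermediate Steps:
-L(1/41, I) = -√((1/41)² + (-220)²) = -√((1/41)² + 48400) = -√(1/1681 + 48400) = -√(81360401/1681) = -√81360401/41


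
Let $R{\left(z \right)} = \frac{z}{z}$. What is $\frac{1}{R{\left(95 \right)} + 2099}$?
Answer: $\frac{1}{2100} \approx 0.00047619$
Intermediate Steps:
$R{\left(z \right)} = 1$
$\frac{1}{R{\left(95 \right)} + 2099} = \frac{1}{1 + 2099} = \frac{1}{2100}$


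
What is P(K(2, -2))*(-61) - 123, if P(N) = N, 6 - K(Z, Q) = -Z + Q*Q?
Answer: -367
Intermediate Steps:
K(Z, Q) = 6 + Z - Q² (K(Z, Q) = 6 - (-Z + Q*Q) = 6 - (-Z + Q²) = 6 - (Q² - Z) = 6 + (Z - Q²) = 6 + Z - Q²)
P(K(2, -2))*(-61) - 123 = (6 + 2 - 1*(-2)²)*(-61) - 123 = (6 + 2 - 1*4)*(-61) - 123 = (6 + 2 - 4)*(-61) - 123 = 4*(-61) - 123 = -244 - 123 = -367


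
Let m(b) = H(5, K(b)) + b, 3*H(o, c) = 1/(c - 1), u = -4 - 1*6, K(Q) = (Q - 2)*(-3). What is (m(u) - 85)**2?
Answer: 99480676/11025 ≈ 9023.2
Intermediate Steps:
K(Q) = 6 - 3*Q (K(Q) = (-2 + Q)*(-3) = 6 - 3*Q)
u = -10 (u = -4 - 6 = -10)
H(o, c) = 1/(3*(-1 + c)) (H(o, c) = 1/(3*(c - 1)) = 1/(3*(-1 + c)))
m(b) = b + 1/(3*(5 - 3*b)) (m(b) = 1/(3*(-1 + (6 - 3*b))) + b = 1/(3*(5 - 3*b)) + b = b + 1/(3*(5 - 3*b)))
(m(u) - 85)**2 = ((-10 - 1/(3*(-5 + 3*(-10)))) - 85)**2 = ((-10 - 1/(3*(-5 - 30))) - 85)**2 = ((-10 - 1/3/(-35)) - 85)**2 = ((-10 - 1/3*(-1/35)) - 85)**2 = ((-10 + 1/105) - 85)**2 = (-1049/105 - 85)**2 = (-9974/105)**2 = 99480676/11025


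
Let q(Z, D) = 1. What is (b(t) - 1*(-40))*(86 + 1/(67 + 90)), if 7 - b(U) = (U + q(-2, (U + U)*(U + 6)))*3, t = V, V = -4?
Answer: 756168/157 ≈ 4816.4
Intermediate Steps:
t = -4
b(U) = 4 - 3*U (b(U) = 7 - (U + 1)*3 = 7 - (1 + U)*3 = 7 - (3 + 3*U) = 7 + (-3 - 3*U) = 4 - 3*U)
(b(t) - 1*(-40))*(86 + 1/(67 + 90)) = ((4 - 3*(-4)) - 1*(-40))*(86 + 1/(67 + 90)) = ((4 + 12) + 40)*(86 + 1/157) = (16 + 40)*(86 + 1/157) = 56*(13503/157) = 756168/157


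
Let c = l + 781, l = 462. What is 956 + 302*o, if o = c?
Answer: 376342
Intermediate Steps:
c = 1243 (c = 462 + 781 = 1243)
o = 1243
956 + 302*o = 956 + 302*1243 = 956 + 375386 = 376342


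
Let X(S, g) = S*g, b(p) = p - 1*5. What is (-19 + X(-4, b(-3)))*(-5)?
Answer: -65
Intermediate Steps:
b(p) = -5 + p (b(p) = p - 5 = -5 + p)
(-19 + X(-4, b(-3)))*(-5) = (-19 - 4*(-5 - 3))*(-5) = (-19 - 4*(-8))*(-5) = (-19 + 32)*(-5) = 13*(-5) = -65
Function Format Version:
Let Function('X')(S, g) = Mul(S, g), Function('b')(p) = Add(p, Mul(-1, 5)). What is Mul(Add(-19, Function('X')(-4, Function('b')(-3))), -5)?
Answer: -65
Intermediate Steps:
Function('b')(p) = Add(-5, p) (Function('b')(p) = Add(p, -5) = Add(-5, p))
Mul(Add(-19, Function('X')(-4, Function('b')(-3))), -5) = Mul(Add(-19, Mul(-4, Add(-5, -3))), -5) = Mul(Add(-19, Mul(-4, -8)), -5) = Mul(Add(-19, 32), -5) = Mul(13, -5) = -65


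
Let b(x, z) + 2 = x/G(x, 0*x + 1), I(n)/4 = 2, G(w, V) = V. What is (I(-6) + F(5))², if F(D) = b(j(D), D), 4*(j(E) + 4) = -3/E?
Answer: 1369/400 ≈ 3.4225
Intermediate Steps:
I(n) = 8 (I(n) = 4*2 = 8)
j(E) = -4 - 3/(4*E) (j(E) = -4 + (-3/E)/4 = -4 - 3/(4*E))
b(x, z) = -2 + x (b(x, z) = -2 + x/(0*x + 1) = -2 + x/(0 + 1) = -2 + x/1 = -2 + x*1 = -2 + x)
F(D) = -6 - 3/(4*D) (F(D) = -2 + (-4 - 3/(4*D)) = -6 - 3/(4*D))
(I(-6) + F(5))² = (8 + (-6 - ¾/5))² = (8 + (-6 - ¾*⅕))² = (8 + (-6 - 3/20))² = (8 - 123/20)² = (37/20)² = 1369/400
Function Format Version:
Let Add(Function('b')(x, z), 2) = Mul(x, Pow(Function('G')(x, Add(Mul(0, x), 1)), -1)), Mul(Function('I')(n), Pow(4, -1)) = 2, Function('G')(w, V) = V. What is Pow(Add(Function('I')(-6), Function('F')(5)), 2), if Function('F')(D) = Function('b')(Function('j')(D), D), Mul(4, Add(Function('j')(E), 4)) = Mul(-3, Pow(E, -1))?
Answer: Rational(1369, 400) ≈ 3.4225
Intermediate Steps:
Function('I')(n) = 8 (Function('I')(n) = Mul(4, 2) = 8)
Function('j')(E) = Add(-4, Mul(Rational(-3, 4), Pow(E, -1))) (Function('j')(E) = Add(-4, Mul(Rational(1, 4), Mul(-3, Pow(E, -1)))) = Add(-4, Mul(Rational(-3, 4), Pow(E, -1))))
Function('b')(x, z) = Add(-2, x) (Function('b')(x, z) = Add(-2, Mul(x, Pow(Add(Mul(0, x), 1), -1))) = Add(-2, Mul(x, Pow(Add(0, 1), -1))) = Add(-2, Mul(x, Pow(1, -1))) = Add(-2, Mul(x, 1)) = Add(-2, x))
Function('F')(D) = Add(-6, Mul(Rational(-3, 4), Pow(D, -1))) (Function('F')(D) = Add(-2, Add(-4, Mul(Rational(-3, 4), Pow(D, -1)))) = Add(-6, Mul(Rational(-3, 4), Pow(D, -1))))
Pow(Add(Function('I')(-6), Function('F')(5)), 2) = Pow(Add(8, Add(-6, Mul(Rational(-3, 4), Pow(5, -1)))), 2) = Pow(Add(8, Add(-6, Mul(Rational(-3, 4), Rational(1, 5)))), 2) = Pow(Add(8, Add(-6, Rational(-3, 20))), 2) = Pow(Add(8, Rational(-123, 20)), 2) = Pow(Rational(37, 20), 2) = Rational(1369, 400)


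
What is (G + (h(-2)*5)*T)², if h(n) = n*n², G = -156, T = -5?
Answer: 1936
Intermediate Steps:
h(n) = n³
(G + (h(-2)*5)*T)² = (-156 + ((-2)³*5)*(-5))² = (-156 - 8*5*(-5))² = (-156 - 40*(-5))² = (-156 + 200)² = 44² = 1936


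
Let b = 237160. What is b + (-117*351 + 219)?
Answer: 196312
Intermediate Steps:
b + (-117*351 + 219) = 237160 + (-117*351 + 219) = 237160 + (-41067 + 219) = 237160 - 40848 = 196312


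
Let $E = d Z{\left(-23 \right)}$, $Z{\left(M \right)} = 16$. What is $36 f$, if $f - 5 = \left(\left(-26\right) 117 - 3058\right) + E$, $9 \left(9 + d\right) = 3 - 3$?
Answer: $-224604$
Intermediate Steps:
$d = -9$ ($d = -9 + \frac{3 - 3}{9} = -9 + \frac{1}{9} \cdot 0 = -9 + 0 = -9$)
$E = -144$ ($E = \left(-9\right) 16 = -144$)
$f = -6239$ ($f = 5 - 6244 = -6239$)
$36 f = 36 \left(-6239\right) = -224604$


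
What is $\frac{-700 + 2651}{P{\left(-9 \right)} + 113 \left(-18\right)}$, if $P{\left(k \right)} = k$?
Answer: $- \frac{1951}{2043} \approx -0.95497$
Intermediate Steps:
$\frac{-700 + 2651}{P{\left(-9 \right)} + 113 \left(-18\right)} = \frac{-700 + 2651}{-9 + 113 \left(-18\right)} = \frac{1951}{-9 - 2034} = \frac{1951}{-2043} = 1951 \left(- \frac{1}{2043}\right) = - \frac{1951}{2043}$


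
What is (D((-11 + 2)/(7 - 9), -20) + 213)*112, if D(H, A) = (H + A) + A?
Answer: 19880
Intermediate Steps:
D(H, A) = H + 2*A (D(H, A) = (A + H) + A = H + 2*A)
(D((-11 + 2)/(7 - 9), -20) + 213)*112 = (((-11 + 2)/(7 - 9) + 2*(-20)) + 213)*112 = ((-9/(-2) - 40) + 213)*112 = ((-9*(-1/2) - 40) + 213)*112 = ((9/2 - 40) + 213)*112 = (-71/2 + 213)*112 = (355/2)*112 = 19880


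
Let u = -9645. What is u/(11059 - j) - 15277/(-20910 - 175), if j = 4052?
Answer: -96318886/147742595 ≈ -0.65194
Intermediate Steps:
u/(11059 - j) - 15277/(-20910 - 175) = -9645/(11059 - 1*4052) - 15277/(-20910 - 175) = -9645/(11059 - 4052) - 15277/(-21085) = -9645/7007 - 15277*(-1/21085) = -9645*1/7007 + 15277/21085 = -9645/7007 + 15277/21085 = -96318886/147742595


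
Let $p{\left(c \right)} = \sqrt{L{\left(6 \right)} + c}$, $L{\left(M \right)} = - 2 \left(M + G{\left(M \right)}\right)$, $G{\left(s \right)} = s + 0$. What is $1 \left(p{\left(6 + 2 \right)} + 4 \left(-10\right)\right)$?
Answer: $-40 + 4 i \approx -40.0 + 4.0 i$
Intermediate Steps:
$G{\left(s \right)} = s$
$L{\left(M \right)} = - 4 M$ ($L{\left(M \right)} = - 2 \left(M + M\right) = - 2 \cdot 2 M = - 4 M$)
$p{\left(c \right)} = \sqrt{-24 + c}$ ($p{\left(c \right)} = \sqrt{\left(-4\right) 6 + c} = \sqrt{-24 + c}$)
$1 \left(p{\left(6 + 2 \right)} + 4 \left(-10\right)\right) = 1 \left(\sqrt{-24 + \left(6 + 2\right)} + 4 \left(-10\right)\right) = 1 \left(\sqrt{-24 + 8} - 40\right) = 1 \left(\sqrt{-16} - 40\right) = 1 \left(4 i - 40\right) = 1 \left(-40 + 4 i\right) = -40 + 4 i$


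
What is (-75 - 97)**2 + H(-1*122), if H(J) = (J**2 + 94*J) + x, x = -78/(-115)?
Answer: 3795078/115 ≈ 33001.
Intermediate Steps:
x = 78/115 (x = -78*(-1/115) = 78/115 ≈ 0.67826)
H(J) = 78/115 + J**2 + 94*J (H(J) = (J**2 + 94*J) + 78/115 = 78/115 + J**2 + 94*J)
(-75 - 97)**2 + H(-1*122) = (-75 - 97)**2 + (78/115 + (-1*122)**2 + 94*(-1*122)) = (-172)**2 + (78/115 + (-122)**2 + 94*(-122)) = 29584 + (78/115 + 14884 - 11468) = 29584 + 392918/115 = 3795078/115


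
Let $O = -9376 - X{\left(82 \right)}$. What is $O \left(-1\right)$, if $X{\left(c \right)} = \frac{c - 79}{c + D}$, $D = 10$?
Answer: $\frac{862595}{92} \approx 9376.0$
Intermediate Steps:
$X{\left(c \right)} = \frac{-79 + c}{10 + c}$ ($X{\left(c \right)} = \frac{c - 79}{c + 10} = \frac{-79 + c}{10 + c}$)
$O = - \frac{862595}{92}$ ($O = -9376 - \frac{-79 + 82}{10 + 82} = -9376 - \frac{1}{92} \cdot 3 = -9376 - \frac{3}{92} = - \frac{862595}{92} \approx -9376.0$)
$O \left(-1\right) = \left(- \frac{862595}{92}\right) \left(-1\right) = \frac{862595}{92}$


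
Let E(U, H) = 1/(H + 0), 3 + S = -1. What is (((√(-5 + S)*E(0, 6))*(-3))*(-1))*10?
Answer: 15*I ≈ 15.0*I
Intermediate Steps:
S = -4 (S = -3 - 1 = -4)
E(U, H) = 1/H
(((√(-5 + S)*E(0, 6))*(-3))*(-1))*10 = (((√(-5 - 4)/6)*(-3))*(-1))*10 = (((√(-9)*(⅙))*(-3))*(-1))*10 = ((((3*I)*(⅙))*(-3))*(-1))*10 = (((I/2)*(-3))*(-1))*10 = (-3*I/2*(-1))*10 = (3*I/2)*10 = 15*I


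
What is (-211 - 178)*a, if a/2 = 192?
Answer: -149376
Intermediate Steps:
a = 384 (a = 2*192 = 384)
(-211 - 178)*a = (-211 - 178)*384 = -389*384 = -149376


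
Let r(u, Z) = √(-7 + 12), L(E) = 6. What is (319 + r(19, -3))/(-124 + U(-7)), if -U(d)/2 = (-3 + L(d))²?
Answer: -319/142 - √5/142 ≈ -2.2622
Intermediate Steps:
r(u, Z) = √5
U(d) = -18 (U(d) = -2*(-3 + 6)² = -2*3² = -2*9 = -18)
(319 + r(19, -3))/(-124 + U(-7)) = (319 + √5)/(-124 - 18) = (319 + √5)/(-142) = (319 + √5)*(-1/142) = -319/142 - √5/142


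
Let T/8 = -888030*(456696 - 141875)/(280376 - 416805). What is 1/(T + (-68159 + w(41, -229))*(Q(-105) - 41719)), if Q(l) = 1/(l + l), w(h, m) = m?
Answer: 4775015/13701776180438722 ≈ 3.4850e-10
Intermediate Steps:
T = 2236563941040/136429 (T = 8*(-888030*(456696 - 141875)/(280376 - 416805)) = 8*(-888030/((-136429/314821))) = 8*(-888030/((-136429*1/314821))) = 8*(-888030/(-136429/314821)) = 8*(-888030*(-314821/136429)) = 8*(279570492630/136429) = 2236563941040/136429 ≈ 1.6394e+7)
Q(l) = 1/(2*l)
1/(T + (-68159 + w(41, -229))*(Q(-105) - 41719)) = 1/(2236563941040/136429 + (-68159 - 229)*((1/2)/(-105) - 41719)) = 1/(2236563941040/136429 - 68388*((1/2)*(-1/105) - 41719)) = 1/(2236563941040/136429 - 68388*(-1/210 - 41719)) = 1/(2236563941040/136429 - 68388*(-8760991/210)) = 1/(2236563941040/136429 + 99857775418/35) = 1/(13701776180438722/4775015) = 4775015/13701776180438722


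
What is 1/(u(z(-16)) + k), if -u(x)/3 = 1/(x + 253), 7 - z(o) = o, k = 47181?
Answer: 92/4340651 ≈ 2.1195e-5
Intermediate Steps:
z(o) = 7 - o
u(x) = -3/(253 + x) (u(x) = -3/(x + 253) = -3/(253 + x))
1/(u(z(-16)) + k) = 1/(-3/(253 + (7 - 1*(-16))) + 47181) = 1/(-3/(253 + (7 + 16)) + 47181) = 1/(-3/(253 + 23) + 47181) = 1/(-3/276 + 47181) = 1/(-3*1/276 + 47181) = 1/(-1/92 + 47181) = 1/(4340651/92) = 92/4340651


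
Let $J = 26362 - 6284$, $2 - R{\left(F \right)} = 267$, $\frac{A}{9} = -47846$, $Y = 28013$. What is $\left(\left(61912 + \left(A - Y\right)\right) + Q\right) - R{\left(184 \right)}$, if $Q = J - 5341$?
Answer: $-381713$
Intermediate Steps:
$A = -430614$ ($A = 9 \left(-47846\right) = -430614$)
$R{\left(F \right)} = -265$ ($R{\left(F \right)} = 2 - 267 = -265$)
$J = 20078$
$Q = 14737$ ($Q = 20078 - 5341 = 14737$)
$\left(\left(61912 + \left(A - Y\right)\right) + Q\right) - R{\left(184 \right)} = \left(\left(61912 - 458627\right) + 14737\right) - -265 = \left(\left(61912 - 458627\right) + 14737\right) + 265 = \left(-396715 + 14737\right) + 265 = -381978 + 265 = -381713$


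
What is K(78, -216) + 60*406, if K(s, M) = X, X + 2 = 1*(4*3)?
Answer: 24370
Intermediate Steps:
X = 10 (X = -2 + 1*(4*3) = -2 + 1*12 = -2 + 12 = 10)
K(s, M) = 10
K(78, -216) + 60*406 = 10 + 60*406 = 10 + 24360 = 24370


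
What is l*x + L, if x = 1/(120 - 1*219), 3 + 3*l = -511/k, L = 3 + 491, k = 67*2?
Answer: 1787375/3618 ≈ 494.02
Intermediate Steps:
k = 134
L = 494
l = -913/402 (l = -1 + (-511/134)/3 = -1 + (-511*1/134)/3 = -1 + (1/3)*(-511/134) = -1 - 511/402 = -913/402 ≈ -2.2711)
x = -1/99 (x = 1/(120 - 219) = 1/(-99) = -1/99 ≈ -0.010101)
l*x + L = -913/402*(-1/99) + 494 = 83/3618 + 494 = 1787375/3618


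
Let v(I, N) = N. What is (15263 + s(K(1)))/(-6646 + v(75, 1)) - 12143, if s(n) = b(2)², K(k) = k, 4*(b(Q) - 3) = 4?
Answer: -26901838/2215 ≈ -12145.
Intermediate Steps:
b(Q) = 4 (b(Q) = 3 + (¼)*4 = 3 + 1 = 4)
s(n) = 16 (s(n) = 4² = 16)
(15263 + s(K(1)))/(-6646 + v(75, 1)) - 12143 = (15263 + 16)/(-6646 + 1) - 12143 = 15279/(-6645) - 12143 = 15279*(-1/6645) - 12143 = -5093/2215 - 12143 = -26901838/2215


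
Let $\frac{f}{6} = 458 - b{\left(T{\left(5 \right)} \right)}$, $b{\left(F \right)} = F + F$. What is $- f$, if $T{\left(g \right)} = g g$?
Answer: $-2448$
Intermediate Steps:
$T{\left(g \right)} = g^{2}$
$b{\left(F \right)} = 2 F$
$f = 2448$ ($f = 6 \left(458 - 2 \cdot 5^{2}\right) = 6 \left(458 - 2 \cdot 25\right) = 6 \left(458 - 50\right) = 6 \cdot 408 = 2448$)
$- f = \left(-1\right) 2448 = -2448$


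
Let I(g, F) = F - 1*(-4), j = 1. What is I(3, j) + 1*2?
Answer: 7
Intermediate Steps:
I(g, F) = 4 + F (I(g, F) = F + 4 = 4 + F)
I(3, j) + 1*2 = (4 + 1) + 1*2 = 5 + 2 = 7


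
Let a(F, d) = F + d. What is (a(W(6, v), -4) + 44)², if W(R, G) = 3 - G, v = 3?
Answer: 1600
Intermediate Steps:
(a(W(6, v), -4) + 44)² = (((3 - 1*3) - 4) + 44)² = (((3 - 3) - 4) + 44)² = ((0 - 4) + 44)² = (-4 + 44)² = 40² = 1600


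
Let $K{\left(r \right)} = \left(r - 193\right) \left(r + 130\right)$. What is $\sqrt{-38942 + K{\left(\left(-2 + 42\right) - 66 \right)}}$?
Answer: $i \sqrt{61718} \approx 248.43 i$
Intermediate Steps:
$K{\left(r \right)} = \left(-193 + r\right) \left(130 + r\right)$
$\sqrt{-38942 + K{\left(\left(-2 + 42\right) - 66 \right)}} = \sqrt{-38942 - \left(25090 - \left(\left(-2 + 42\right) - 66\right)^{2} + 63 \left(\left(-2 + 42\right) - 66\right)\right)} = \sqrt{-38942 - \left(25090 - \left(40 - 66\right)^{2} + 63 \left(40 - 66\right)\right)} = \sqrt{-38942 - \left(23452 - 676\right)} = \sqrt{-38942 + \left(-25090 + 676 + 1638\right)} = \sqrt{-38942 - 22776} = \sqrt{-61718} = i \sqrt{61718}$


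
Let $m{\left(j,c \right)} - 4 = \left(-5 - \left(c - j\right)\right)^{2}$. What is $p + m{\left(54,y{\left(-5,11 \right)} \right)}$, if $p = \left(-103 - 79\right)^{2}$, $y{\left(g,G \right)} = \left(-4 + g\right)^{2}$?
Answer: $34152$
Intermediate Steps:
$p = 33124$ ($p = \left(-182\right)^{2} = 33124$)
$m{\left(j,c \right)} = 4 + \left(-5 + j - c\right)^{2}$ ($m{\left(j,c \right)} = 4 + \left(-5 - \left(c - j\right)\right)^{2} = 4 + \left(-5 + j - c\right)^{2}$)
$p + m{\left(54,y{\left(-5,11 \right)} \right)} = 33124 + \left(4 + \left(5 + \left(-4 - 5\right)^{2} - 54\right)^{2}\right) = 33124 + \left(4 + \left(5 + \left(-9\right)^{2} - 54\right)^{2}\right) = 33124 + \left(4 + \left(5 + 81 - 54\right)^{2}\right) = 33124 + \left(4 + 32^{2}\right) = 33124 + \left(4 + 1024\right) = 33124 + 1028 = 34152$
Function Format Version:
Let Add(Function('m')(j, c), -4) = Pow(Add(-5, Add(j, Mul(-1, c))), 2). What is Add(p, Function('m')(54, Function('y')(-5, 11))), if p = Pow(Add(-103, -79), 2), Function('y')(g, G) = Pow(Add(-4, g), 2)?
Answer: 34152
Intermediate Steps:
p = 33124 (p = Pow(-182, 2) = 33124)
Function('m')(j, c) = Add(4, Pow(Add(-5, j, Mul(-1, c)), 2)) (Function('m')(j, c) = Add(4, Pow(Add(-5, Add(j, Mul(-1, c))), 2)) = Add(4, Pow(Add(-5, j, Mul(-1, c)), 2)))
Add(p, Function('m')(54, Function('y')(-5, 11))) = Add(33124, Add(4, Pow(Add(5, Pow(Add(-4, -5), 2), Mul(-1, 54)), 2))) = Add(33124, Add(4, Pow(Add(5, Pow(-9, 2), -54), 2))) = Add(33124, Add(4, Pow(Add(5, 81, -54), 2))) = Add(33124, Add(4, Pow(32, 2))) = Add(33124, Add(4, 1024)) = Add(33124, 1028) = 34152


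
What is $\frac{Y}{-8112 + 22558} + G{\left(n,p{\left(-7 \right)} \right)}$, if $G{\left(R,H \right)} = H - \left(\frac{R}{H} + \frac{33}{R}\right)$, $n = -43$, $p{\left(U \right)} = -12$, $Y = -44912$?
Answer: $- \frac{66807131}{3727068} \approx -17.925$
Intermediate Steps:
$G{\left(R,H \right)} = H - \frac{33}{R} - \frac{R}{H}$ ($G{\left(R,H \right)} = H - \left(\frac{33}{R} + \frac{R}{H}\right) = H - \frac{33}{R} - \frac{R}{H}$)
$\frac{Y}{-8112 + 22558} + G{\left(n,p{\left(-7 \right)} \right)} = - \frac{44912}{-8112 + 22558} - \left(12 - \frac{33}{43} + \frac{43}{12}\right) = - \frac{44912}{14446} - \left(\frac{483}{43} + \frac{43}{12}\right) = \left(-44912\right) \frac{1}{14446} - \frac{7645}{516} = - \frac{22456}{7223} - \frac{7645}{516} = - \frac{66807131}{3727068}$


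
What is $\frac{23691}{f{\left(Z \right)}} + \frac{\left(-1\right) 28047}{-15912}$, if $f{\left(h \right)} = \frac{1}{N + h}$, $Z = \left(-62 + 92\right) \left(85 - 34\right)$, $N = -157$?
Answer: $\frac{172527158221}{5304} \approx 3.2528 \cdot 10^{7}$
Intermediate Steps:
$Z = 1530$ ($Z = 30 \cdot 51 = 1530$)
$f{\left(h \right)} = \frac{1}{-157 + h}$
$\frac{23691}{f{\left(Z \right)}} + \frac{\left(-1\right) 28047}{-15912} = \frac{23691}{\frac{1}{-157 + 1530}} + \frac{\left(-1\right) 28047}{-15912} = \frac{23691}{\frac{1}{1373}} - - \frac{9349}{5304} = 23691 \frac{1}{\frac{1}{1373}} + \frac{9349}{5304} = 23691 \cdot 1373 + \frac{9349}{5304} = 32527743 + \frac{9349}{5304} = \frac{172527158221}{5304}$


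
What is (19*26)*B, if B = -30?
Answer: -14820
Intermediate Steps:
(19*26)*B = (19*26)*(-30) = 494*(-30) = -14820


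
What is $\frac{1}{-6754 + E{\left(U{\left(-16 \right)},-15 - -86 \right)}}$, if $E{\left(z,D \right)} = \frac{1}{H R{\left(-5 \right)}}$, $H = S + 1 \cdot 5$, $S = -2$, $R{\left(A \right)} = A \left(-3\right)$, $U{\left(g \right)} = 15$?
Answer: $- \frac{45}{303929} \approx -0.00014806$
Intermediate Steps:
$R{\left(A \right)} = - 3 A$
$H = 3$ ($H = -2 + 1 \cdot 5 = -2 + 5 = 3$)
$E{\left(z,D \right)} = \frac{1}{45}$ ($E{\left(z,D \right)} = \frac{1}{3 \left(\left(-3\right) \left(-5\right)\right)} = \frac{1}{3 \cdot 15} = \frac{1}{45}$)
$\frac{1}{-6754 + E{\left(U{\left(-16 \right)},-15 - -86 \right)}} = \frac{1}{-6754 + \frac{1}{45}} = \frac{1}{- \frac{303929}{45}} = - \frac{45}{303929}$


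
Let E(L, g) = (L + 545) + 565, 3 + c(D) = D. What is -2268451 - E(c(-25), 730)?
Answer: -2269533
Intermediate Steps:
c(D) = -3 + D
E(L, g) = 1110 + L (E(L, g) = (545 + L) + 565 = 1110 + L)
-2268451 - E(c(-25), 730) = -2268451 - (1110 + (-3 - 25)) = -2268451 - (1110 - 28) = -2268451 - 1*1082 = -2268451 - 1082 = -2269533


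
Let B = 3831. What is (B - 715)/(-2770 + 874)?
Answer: -779/474 ≈ -1.6435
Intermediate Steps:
(B - 715)/(-2770 + 874) = (3831 - 715)/(-2770 + 874) = 3116/(-1896) = 3116*(-1/1896) = -779/474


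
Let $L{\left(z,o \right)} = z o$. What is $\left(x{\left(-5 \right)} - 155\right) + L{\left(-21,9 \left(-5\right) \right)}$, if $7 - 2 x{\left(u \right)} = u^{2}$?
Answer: $781$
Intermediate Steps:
$x{\left(u \right)} = \frac{7}{2} - \frac{u^{2}}{2}$
$L{\left(z,o \right)} = o z$
$\left(x{\left(-5 \right)} - 155\right) + L{\left(-21,9 \left(-5\right) \right)} = \left(\left(\frac{7}{2} - \frac{\left(-5\right)^{2}}{2}\right) - 155\right) + 9 \left(-5\right) \left(-21\right) = \left(\left(\frac{7}{2} - \frac{25}{2}\right) - 155\right) - -945 = \left(\left(\frac{7}{2} - \frac{25}{2}\right) - 155\right) + 945 = \left(-9 - 155\right) + 945 = -164 + 945 = 781$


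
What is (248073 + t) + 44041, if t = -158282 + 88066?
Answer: 221898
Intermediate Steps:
t = -70216
(248073 + t) + 44041 = (248073 - 70216) + 44041 = 177857 + 44041 = 221898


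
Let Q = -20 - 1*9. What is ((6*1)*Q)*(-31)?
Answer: 5394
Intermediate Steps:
Q = -29 (Q = -20 - 9 = -29)
((6*1)*Q)*(-31) = ((6*1)*(-29))*(-31) = (6*(-29))*(-31) = -174*(-31) = 5394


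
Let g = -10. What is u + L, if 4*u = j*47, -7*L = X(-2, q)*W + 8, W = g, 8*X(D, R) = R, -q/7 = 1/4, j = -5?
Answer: -6743/112 ≈ -60.205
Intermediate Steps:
q = -7/4 ≈ -1.7500
X(D, R) = R/8
W = -10
L = -163/112 (L = -(((⅛)*(-7/4))*(-10) + 8)/7 = -(-7/32*(-10) + 8)/7 = -(35/16 + 8)/7 = -⅐*163/16 = -163/112 ≈ -1.4554)
u = -235/4 (u = (-5*47)/4 = (¼)*(-235) = -235/4 ≈ -58.750)
u + L = -235/4 - 163/112 = -6743/112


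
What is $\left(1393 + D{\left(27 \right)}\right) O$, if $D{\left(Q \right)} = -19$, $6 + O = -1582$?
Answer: $-2181912$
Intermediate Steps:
$O = -1588$ ($O = -6 - 1582 = -1588$)
$\left(1393 + D{\left(27 \right)}\right) O = \left(1393 - 19\right) \left(-1588\right) = 1374 \left(-1588\right) = -2181912$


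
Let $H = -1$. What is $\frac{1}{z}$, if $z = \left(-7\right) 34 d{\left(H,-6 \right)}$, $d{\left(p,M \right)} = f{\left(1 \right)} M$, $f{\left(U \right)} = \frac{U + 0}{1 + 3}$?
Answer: $\frac{1}{357} \approx 0.0028011$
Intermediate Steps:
$f{\left(U \right)} = \frac{U}{4}$
$d{\left(p,M \right)} = \frac{M}{4}$ ($d{\left(p,M \right)} = \frac{1}{4} \cdot 1 M = \frac{M}{4}$)
$z = 357$ ($z = \left(-7\right) 34 \cdot \frac{1}{4} \left(-6\right) = \left(-238\right) \left(- \frac{3}{2}\right) = 357$)
$\frac{1}{z} = \frac{1}{357}$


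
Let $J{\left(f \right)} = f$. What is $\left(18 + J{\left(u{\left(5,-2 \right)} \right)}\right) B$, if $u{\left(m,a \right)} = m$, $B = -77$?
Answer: $-1771$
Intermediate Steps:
$\left(18 + J{\left(u{\left(5,-2 \right)} \right)}\right) B = \left(18 + 5\right) \left(-77\right) = 23 \left(-77\right) = -1771$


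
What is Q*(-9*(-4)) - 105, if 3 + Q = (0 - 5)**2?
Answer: 687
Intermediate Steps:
Q = 22 (Q = -3 + (0 - 5)**2 = -3 + (-5)**2 = -3 + 25 = 22)
Q*(-9*(-4)) - 105 = 22*(-9*(-4)) - 105 = 22*36 - 105 = 792 - 105 = 687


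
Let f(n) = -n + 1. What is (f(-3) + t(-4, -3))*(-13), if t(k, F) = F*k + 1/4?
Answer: -845/4 ≈ -211.25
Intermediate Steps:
t(k, F) = ¼ + F*k (t(k, F) = F*k + ¼ = ¼ + F*k)
f(n) = 1 - n
(f(-3) + t(-4, -3))*(-13) = ((1 - 1*(-3)) + (¼ - 3*(-4)))*(-13) = ((1 + 3) + (¼ + 12))*(-13) = (4 + 49/4)*(-13) = (65/4)*(-13) = -845/4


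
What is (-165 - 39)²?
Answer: 41616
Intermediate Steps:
(-165 - 39)² = (-204)² = 41616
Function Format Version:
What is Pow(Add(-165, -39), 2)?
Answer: 41616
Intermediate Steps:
Pow(Add(-165, -39), 2) = Pow(-204, 2) = 41616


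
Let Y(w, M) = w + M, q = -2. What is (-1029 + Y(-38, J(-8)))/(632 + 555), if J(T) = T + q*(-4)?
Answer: -1067/1187 ≈ -0.89890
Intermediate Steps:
J(T) = 8 + T (J(T) = T - 2*(-4) = T + 8 = 8 + T)
Y(w, M) = M + w
(-1029 + Y(-38, J(-8)))/(632 + 555) = (-1029 + ((8 - 8) - 38))/(632 + 555) = (-1029 + (0 - 38))/1187 = (-1029 - 38)*(1/1187) = -1067*1/1187 = -1067/1187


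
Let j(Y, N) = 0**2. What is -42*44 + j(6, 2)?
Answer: -1848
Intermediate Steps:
j(Y, N) = 0
-42*44 + j(6, 2) = -42*44 + 0 = -1848 + 0 = -1848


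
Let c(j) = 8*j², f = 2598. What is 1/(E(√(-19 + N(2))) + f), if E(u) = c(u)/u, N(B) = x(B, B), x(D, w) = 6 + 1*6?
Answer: 1299/3375026 - 2*I*√7/1687513 ≈ 0.00038489 - 3.1357e-6*I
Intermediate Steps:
x(D, w) = 12 (x(D, w) = 6 + 6 = 12)
N(B) = 12
E(u) = 8*u (E(u) = (8*u²)/u = 8*u)
1/(E(√(-19 + N(2))) + f) = 1/(8*√(-19 + 12) + 2598) = 1/(8*√(-7) + 2598) = 1/(8*(I*√7) + 2598) = 1/(8*I*√7 + 2598) = 1/(2598 + 8*I*√7)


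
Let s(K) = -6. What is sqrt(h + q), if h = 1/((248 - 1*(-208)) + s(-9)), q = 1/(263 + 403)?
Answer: sqrt(1147)/555 ≈ 0.061022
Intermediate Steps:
q = 1/666 ≈ 0.0015015
h = 1/450 (h = 1/((248 - 1*(-208)) - 6) = 1/((248 + 208) - 6) = 1/(456 - 6) = 1/450 ≈ 0.0022222)
sqrt(h + q) = sqrt(1/450 + 1/666) = sqrt(31/8325) = sqrt(1147)/555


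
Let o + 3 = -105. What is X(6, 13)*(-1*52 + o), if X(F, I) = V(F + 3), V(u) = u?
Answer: -1440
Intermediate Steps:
o = -108 (o = -3 - 105 = -108)
X(F, I) = 3 + F (X(F, I) = F + 3 = 3 + F)
X(6, 13)*(-1*52 + o) = (3 + 6)*(-1*52 - 108) = 9*(-52 - 108) = 9*(-160) = -1440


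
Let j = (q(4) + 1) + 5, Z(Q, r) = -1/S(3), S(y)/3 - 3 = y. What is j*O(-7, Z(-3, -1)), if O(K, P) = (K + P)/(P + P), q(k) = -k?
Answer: 127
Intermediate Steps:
S(y) = 9 + 3*y
Z(Q, r) = -1/18 (Z(Q, r) = -1/(9 + 3*3) = -1/(9 + 9) = -1/18)
O(K, P) = (K + P)/(2*P) (O(K, P) = (K + P)/((2*P)) = (K + P)*(1/(2*P)) = (K + P)/(2*P))
j = 2 (j = (-1*4 + 1) + 5 = (-4 + 1) + 5 = -3 + 5 = 2)
j*O(-7, Z(-3, -1)) = 2*((-7 - 1/18)/(2*(-1/18))) = 2*((½)*(-18)*(-127/18)) = 2*(127/2) = 127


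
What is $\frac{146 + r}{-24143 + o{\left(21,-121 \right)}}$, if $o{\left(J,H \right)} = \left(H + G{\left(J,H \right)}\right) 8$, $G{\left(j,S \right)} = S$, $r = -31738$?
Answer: $\frac{31592}{26079} \approx 1.2114$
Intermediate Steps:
$o{\left(J,H \right)} = 16 H$ ($o{\left(J,H \right)} = \left(H + H\right) 8 = 2 H 8 = 16 H$)
$\frac{146 + r}{-24143 + o{\left(21,-121 \right)}} = \frac{146 - 31738}{-24143 + 16 \left(-121\right)} = - \frac{31592}{-24143 - 1936} = - \frac{31592}{-26079} = \left(-31592\right) \left(- \frac{1}{26079}\right) = \frac{31592}{26079}$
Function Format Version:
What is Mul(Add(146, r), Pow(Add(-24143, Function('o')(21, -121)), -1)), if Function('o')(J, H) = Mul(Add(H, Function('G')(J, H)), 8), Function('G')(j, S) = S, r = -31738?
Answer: Rational(31592, 26079) ≈ 1.2114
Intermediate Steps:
Function('o')(J, H) = Mul(16, H) (Function('o')(J, H) = Mul(Add(H, H), 8) = Mul(Mul(2, H), 8) = Mul(16, H))
Mul(Add(146, r), Pow(Add(-24143, Function('o')(21, -121)), -1)) = Mul(Add(146, -31738), Pow(Add(-24143, Mul(16, -121)), -1)) = Mul(-31592, Pow(Add(-24143, -1936), -1)) = Mul(-31592, Pow(-26079, -1)) = Mul(-31592, Rational(-1, 26079)) = Rational(31592, 26079)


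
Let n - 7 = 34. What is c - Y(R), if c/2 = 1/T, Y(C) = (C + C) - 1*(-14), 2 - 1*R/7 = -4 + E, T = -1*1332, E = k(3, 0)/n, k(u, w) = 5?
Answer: -2629409/27306 ≈ -96.294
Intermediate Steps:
n = 41 (n = 7 + 34 = 41)
E = 5/41 ≈ 0.12195
T = -1332
R = 1687/41 (R = 14 - 7*(-4 + 5/41) = 14 - 7*(-159/41) = 14 + 1113/41 = 1687/41 ≈ 41.146)
Y(C) = 14 + 2*C (Y(C) = 2*C + 14 = 14 + 2*C)
c = -1/666 (c = 2/(-1332) = 2*(-1/1332) = -1/666 ≈ -0.0015015)
c - Y(R) = -1/666 - (14 + 2*(1687/41)) = -1/666 - (14 + 3374/41) = -1/666 - 1*3948/41 = -1/666 - 3948/41 = -2629409/27306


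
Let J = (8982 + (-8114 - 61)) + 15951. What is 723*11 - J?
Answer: -8805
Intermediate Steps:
J = 16758 (J = (8982 - 8175) + 15951 = 807 + 15951 = 16758)
723*11 - J = 723*11 - 1*16758 = 7953 - 16758 = -8805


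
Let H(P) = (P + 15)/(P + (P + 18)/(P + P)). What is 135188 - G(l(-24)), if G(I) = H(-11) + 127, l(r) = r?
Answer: 33630277/249 ≈ 1.3506e+5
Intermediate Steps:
H(P) = (15 + P)/(P + (18 + P)/(2*P)) (H(P) = (15 + P)/(P + (18 + P)/((2*P))) = (15 + P)/(P + (18 + P)*(1/(2*P))) = (15 + P)/(P + (18 + P)/(2*P)))
G(I) = 31535/249 (G(I) = 2*(-11)*(15 - 11)/(18 - 11 + 2*(-11)²) + 127 = 2*(-11)*4/(18 - 11 + 2*121) + 127 = 2*(-11)*4/(18 - 11 + 242) + 127 = 2*(-11)*4/249 + 127 = 2*(-11)*(1/249)*4 + 127 = -88/249 + 127 = 31535/249)
135188 - G(l(-24)) = 135188 - 1*31535/249 = 135188 - 31535/249 = 33630277/249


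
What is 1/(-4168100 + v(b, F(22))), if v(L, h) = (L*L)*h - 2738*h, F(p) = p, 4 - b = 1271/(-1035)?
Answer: -1071225/4528855095338 ≈ -2.3653e-7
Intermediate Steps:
b = 5411/1035 (b = 4 - 1271/(-1035) = 4 - 1271*(-1)/1035 = 4 - 1*(-1271/1035) = 4 + 1271/1035 = 5411/1035 ≈ 5.2280)
v(L, h) = -2738*h + h*L**2 (v(L, h) = L**2*h - 2738*h = h*L**2 - 2738*h = -2738*h + h*L**2)
1/(-4168100 + v(b, F(22))) = 1/(-4168100 + 22*(-2738 + (5411/1035)**2)) = 1/(-4168100 + 22*(-2738 + 29278921/1071225)) = 1/(-4168100 + 22*(-2903735129/1071225)) = 1/(-4168100 - 63882172838/1071225) = 1/(-4528855095338/1071225) = -1071225/4528855095338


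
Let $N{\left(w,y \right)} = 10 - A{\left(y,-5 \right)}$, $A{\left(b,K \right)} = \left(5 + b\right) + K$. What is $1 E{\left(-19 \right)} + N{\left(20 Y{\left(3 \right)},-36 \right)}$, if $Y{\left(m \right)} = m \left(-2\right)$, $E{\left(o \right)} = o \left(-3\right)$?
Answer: $103$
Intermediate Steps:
$A{\left(b,K \right)} = 5 + K + b$
$E{\left(o \right)} = - 3 o$
$Y{\left(m \right)} = - 2 m$
$N{\left(w,y \right)} = 10 - y$ ($N{\left(w,y \right)} = 10 - \left(5 - 5 + y\right) = 10 - y$)
$1 E{\left(-19 \right)} + N{\left(20 Y{\left(3 \right)},-36 \right)} = 1 \left(\left(-3\right) \left(-19\right)\right) + \left(10 - -36\right) = 1 \cdot 57 + \left(10 + 36\right) = 57 + 46 = 103$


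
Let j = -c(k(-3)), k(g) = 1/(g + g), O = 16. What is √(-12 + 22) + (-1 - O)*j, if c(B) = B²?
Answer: 17/36 + √10 ≈ 3.6345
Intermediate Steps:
k(g) = 1/(2*g)
j = -1/36 (j = -((½)/(-3))² = -((½)*(-⅓))² = -(-⅙)² = -1*1/36 = -1/36 ≈ -0.027778)
√(-12 + 22) + (-1 - O)*j = √(-12 + 22) + (-1 - 1*16)*(-1/36) = √10 + (-1 - 16)*(-1/36) = √10 - 17*(-1/36) = √10 + 17/36 = 17/36 + √10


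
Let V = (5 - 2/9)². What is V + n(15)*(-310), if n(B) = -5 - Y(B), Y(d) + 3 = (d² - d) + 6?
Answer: 5475829/81 ≈ 67603.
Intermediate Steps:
Y(d) = 3 + d² - d (Y(d) = -3 + ((d² - d) + 6) = -3 + (6 + d² - d) = 3 + d² - d)
V = 1849/81 (V = (5 - 2*⅑)² = (5 - 2/9)² = (43/9)² = 1849/81 ≈ 22.827)
n(B) = -8 + B - B² (n(B) = -5 - (3 + B² - B) = -5 + (-3 + B - B²) = -8 + B - B²)
V + n(15)*(-310) = 1849/81 + (-8 + 15 - 1*15²)*(-310) = 1849/81 + (-8 + 15 - 1*225)*(-310) = 1849/81 + (-8 + 15 - 225)*(-310) = 1849/81 - 218*(-310) = 1849/81 + 67580 = 5475829/81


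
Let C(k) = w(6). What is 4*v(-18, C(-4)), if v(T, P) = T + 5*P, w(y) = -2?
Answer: -112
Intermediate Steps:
C(k) = -2
4*v(-18, C(-4)) = 4*(-18 + 5*(-2)) = 4*(-18 - 10) = 4*(-28) = -112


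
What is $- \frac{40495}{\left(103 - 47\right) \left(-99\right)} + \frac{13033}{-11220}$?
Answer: $\frac{413527}{67320} \approx 6.1427$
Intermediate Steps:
$- \frac{40495}{\left(103 - 47\right) \left(-99\right)} + \frac{13033}{-11220} = - \frac{40495}{56 \left(-99\right)} + 13033 \left(- \frac{1}{11220}\right) = - \frac{40495}{-5544} - \frac{13033}{11220} = \left(-40495\right) \left(- \frac{1}{5544}\right) - \frac{13033}{11220} = \frac{5785}{792} - \frac{13033}{11220} = \frac{413527}{67320}$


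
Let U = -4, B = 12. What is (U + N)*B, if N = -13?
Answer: -204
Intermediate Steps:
(U + N)*B = (-4 - 13)*12 = -17*12 = -204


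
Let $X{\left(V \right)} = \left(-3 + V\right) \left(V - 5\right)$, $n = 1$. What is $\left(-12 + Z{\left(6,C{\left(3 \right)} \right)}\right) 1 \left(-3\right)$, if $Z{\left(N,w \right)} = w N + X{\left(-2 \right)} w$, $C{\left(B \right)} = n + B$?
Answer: $-456$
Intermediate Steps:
$X{\left(V \right)} = \left(-5 + V\right) \left(-3 + V\right)$ ($X{\left(V \right)} = \left(-3 + V\right) \left(-5 + V\right) = \left(-5 + V\right) \left(-3 + V\right)$)
$C{\left(B \right)} = 1 + B$
$Z{\left(N,w \right)} = 35 w + N w$ ($Z{\left(N,w \right)} = w N + \left(15 + \left(-2\right)^{2} - -16\right) w = N w + \left(15 + 4 + 16\right) w = N w + 35 w = 35 w + N w$)
$\left(-12 + Z{\left(6,C{\left(3 \right)} \right)}\right) 1 \left(-3\right) = \left(-12 + \left(1 + 3\right) \left(35 + 6\right)\right) 1 \left(-3\right) = \left(-12 + 4 \cdot 41\right) \left(-3\right) = \left(-12 + 164\right) \left(-3\right) = 152 \left(-3\right) = -456$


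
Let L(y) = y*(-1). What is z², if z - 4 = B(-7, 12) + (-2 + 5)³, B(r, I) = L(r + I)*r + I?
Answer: 6084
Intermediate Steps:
L(y) = -y
B(r, I) = I + r*(-I - r) (B(r, I) = (-(r + I))*r + I = (-(I + r))*r + I = (-I - r)*r + I = r*(-I - r) + I = I + r*(-I - r))
z = 78 (z = 4 + ((12 - 1*(-7)*(12 - 7)) + (-2 + 5)³) = 4 + ((12 - 1*(-7)*5) + 3³) = 4 + ((12 + 35) + 27) = 4 + (47 + 27) = 4 + 74 = 78)
z² = 78² = 6084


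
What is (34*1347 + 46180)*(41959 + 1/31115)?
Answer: 120082272117708/31115 ≈ 3.8593e+9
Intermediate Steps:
(34*1347 + 46180)*(41959 + 1/31115) = (45798 + 46180)*(41959 + 1/31115) = 91978*(1305554286/31115) = 120082272117708/31115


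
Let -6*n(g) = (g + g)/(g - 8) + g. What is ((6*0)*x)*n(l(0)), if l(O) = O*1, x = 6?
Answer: 0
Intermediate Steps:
l(O) = O
n(g) = -g/6 - g/(3*(-8 + g)) (n(g) = -((g + g)/(g - 8) + g)/6 = -((2*g)/(-8 + g) + g)/6 = -(2*g/(-8 + g) + g)/6 = -(g + 2*g/(-8 + g))/6 = -g/6 - g/(3*(-8 + g)))
((6*0)*x)*n(l(0)) = ((6*0)*6)*((1/6)*0*(6 - 1*0)/(-8 + 0)) = (0*6)*((1/6)*0*(6 + 0)/(-8)) = 0*((1/6)*0*(-1/8)*6) = 0*0 = 0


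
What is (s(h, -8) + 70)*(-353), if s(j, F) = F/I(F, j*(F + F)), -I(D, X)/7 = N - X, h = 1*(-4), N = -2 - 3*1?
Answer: -11932106/483 ≈ -24704.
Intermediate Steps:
N = -5 (N = -2 - 3 = -5)
h = -4
I(D, X) = 35 + 7*X (I(D, X) = -7*(-5 - X) = 35 + 7*X)
s(j, F) = F/(35 + 14*F*j) (s(j, F) = F/(35 + 7*(j*(F + F))) = F/(35 + 7*(j*(2*F))) = F/(35 + 7*(2*F*j)) = F/(35 + 14*F*j))
(s(h, -8) + 70)*(-353) = ((⅐)*(-8)/(5 + 2*(-8)*(-4)) + 70)*(-353) = ((⅐)*(-8)/(5 + 64) + 70)*(-353) = ((⅐)*(-8)/69 + 70)*(-353) = ((⅐)*(-8)*(1/69) + 70)*(-353) = (-8/483 + 70)*(-353) = (33802/483)*(-353) = -11932106/483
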